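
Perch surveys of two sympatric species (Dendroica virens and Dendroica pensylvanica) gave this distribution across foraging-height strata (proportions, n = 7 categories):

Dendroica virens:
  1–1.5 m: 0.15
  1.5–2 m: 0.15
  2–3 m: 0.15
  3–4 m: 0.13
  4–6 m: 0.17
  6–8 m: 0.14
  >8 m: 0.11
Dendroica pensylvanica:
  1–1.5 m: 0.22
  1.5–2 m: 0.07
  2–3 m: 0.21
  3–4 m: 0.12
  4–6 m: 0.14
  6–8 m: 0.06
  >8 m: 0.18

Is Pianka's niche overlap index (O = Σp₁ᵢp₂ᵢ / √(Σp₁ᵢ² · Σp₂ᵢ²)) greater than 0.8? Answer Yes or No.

Yes

Σ p₁ᵢp₂ᵢ = 0.0330 + 0.0105 + 0.0315 + 0.0156 + 0.0238 + 0.0084 + 0.0198 = 0.1426
Σp_1ᵢ² = 0.15² + 0.15² + 0.15² + 0.13² + 0.17² + 0.14² + 0.11² = 0.0225 + 0.0225 + 0.0225 + 0.0169 + 0.0289 + 0.0196 + 0.0121 = 0.1450
Σp_2ᵢ² = 0.22² + 0.07² + 0.21² + 0.12² + 0.14² + 0.06² + 0.18² = 0.0484 + 0.0049 + 0.0441 + 0.0144 + 0.0196 + 0.0036 + 0.0324 = 0.1674
O = 0.1426 / √(0.1450 × 0.1674) = 0.1426 / 0.15580 = 0.9153
O = 0.9153 > 0.8 → Yes.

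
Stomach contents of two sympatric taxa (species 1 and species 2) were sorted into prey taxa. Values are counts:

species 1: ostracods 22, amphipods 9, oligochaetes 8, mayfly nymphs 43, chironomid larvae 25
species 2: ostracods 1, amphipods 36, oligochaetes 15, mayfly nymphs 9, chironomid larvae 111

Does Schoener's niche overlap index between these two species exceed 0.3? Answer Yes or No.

Proportions for species 1 (n=107): 22/107=0.2056, 9/107=0.0841, 8/107=0.0748, 43/107=0.4019, 25/107=0.2336
Proportions for species 2 (n=172): 1/172=0.0058, 36/172=0.2093, 15/172=0.0872, 9/172=0.0523, 111/172=0.6453
Σ|p₁ᵢ − p₂ᵢ| = 0.1998 + 0.1252 + 0.0124 + 0.3496 + 0.4117 = 1.0987
D = 1 − ½ × 1.0987 = 1 − 0.54935 = 0.45065
D = 0.45065 > 0.3 → Yes.

Yes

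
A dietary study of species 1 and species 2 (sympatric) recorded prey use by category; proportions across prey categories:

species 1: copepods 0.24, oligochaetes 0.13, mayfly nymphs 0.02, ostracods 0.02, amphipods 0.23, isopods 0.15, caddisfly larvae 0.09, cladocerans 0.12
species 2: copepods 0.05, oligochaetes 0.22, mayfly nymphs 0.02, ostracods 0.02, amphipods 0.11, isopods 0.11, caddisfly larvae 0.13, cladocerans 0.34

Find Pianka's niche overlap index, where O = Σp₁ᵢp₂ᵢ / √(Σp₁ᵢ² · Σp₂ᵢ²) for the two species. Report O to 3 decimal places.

0.714

Σ p₁ᵢp₂ᵢ = 0.0120 + 0.0286 + 0.0004 + 0.0004 + 0.0253 + 0.0165 + 0.0117 + 0.0408 = 0.1357
Σp_1ᵢ² = 0.24² + 0.13² + 0.02² + 0.02² + 0.23² + 0.15² + 0.09² + 0.12² = 0.0576 + 0.0169 + 0.0004 + 0.0004 + 0.0529 + 0.0225 + 0.0081 + 0.0144 = 0.1732
Σp_2ᵢ² = 0.05² + 0.22² + 0.02² + 0.02² + 0.11² + 0.11² + 0.13² + 0.34² = 0.0025 + 0.0484 + 0.0004 + 0.0004 + 0.0121 + 0.0121 + 0.0169 + 0.1156 = 0.2084
O = 0.1357 / √(0.1732 × 0.2084) = 0.1357 / 0.189987 = 0.71426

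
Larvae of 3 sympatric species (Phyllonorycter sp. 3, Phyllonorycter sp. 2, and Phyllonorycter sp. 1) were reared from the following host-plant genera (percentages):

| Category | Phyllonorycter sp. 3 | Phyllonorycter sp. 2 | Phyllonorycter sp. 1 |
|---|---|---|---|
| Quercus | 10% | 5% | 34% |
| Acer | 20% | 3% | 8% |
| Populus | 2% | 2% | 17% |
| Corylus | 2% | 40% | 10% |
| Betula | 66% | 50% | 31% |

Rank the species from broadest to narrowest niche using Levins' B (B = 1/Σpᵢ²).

Phyllonorycter sp. 1 > Phyllonorycter sp. 2 > Phyllonorycter sp. 3

Convert percentages to proportions (divide by 100).
Σp_3ᵢ² = 0.10² + 0.20² + 0.02² + 0.02² + 0.66² = 0.0100 + 0.0400 + 0.0004 + 0.0004 + 0.4356 = 0.4864
B_3 = 1 / 0.4864 = 2.0559
Σp_2ᵢ² = 0.05² + 0.03² + 0.02² + 0.40² + 0.50² = 0.0025 + 0.0009 + 0.0004 + 0.1600 + 0.2500 = 0.4138
B_2 = 1 / 0.4138 = 2.4166
Σp_1ᵢ² = 0.34² + 0.08² + 0.17² + 0.10² + 0.31² = 0.1156 + 0.0064 + 0.0289 + 0.0100 + 0.0961 = 0.2570
B_1 = 1 / 0.2570 = 3.8911
Ranking by B (broadest → narrowest): Phyllonorycter sp. 1 (3.89) > Phyllonorycter sp. 2 (2.42) > Phyllonorycter sp. 3 (2.06)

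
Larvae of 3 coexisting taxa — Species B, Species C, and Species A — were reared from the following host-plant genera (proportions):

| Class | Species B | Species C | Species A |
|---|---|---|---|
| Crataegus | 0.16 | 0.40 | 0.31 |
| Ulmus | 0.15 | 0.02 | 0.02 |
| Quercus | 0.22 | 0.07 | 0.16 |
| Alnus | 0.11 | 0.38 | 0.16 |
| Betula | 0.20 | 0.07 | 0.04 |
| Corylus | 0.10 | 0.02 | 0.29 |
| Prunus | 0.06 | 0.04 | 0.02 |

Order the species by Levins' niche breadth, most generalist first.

Σp_Bᵢ² = 0.16² + 0.15² + 0.22² + 0.11² + 0.20² + 0.10² + 0.06² = 0.0256 + 0.0225 + 0.0484 + 0.0121 + 0.0400 + 0.0100 + 0.0036 = 0.1622
B_B = 1 / 0.1622 = 6.1652
Σp_Cᵢ² = 0.40² + 0.02² + 0.07² + 0.38² + 0.07² + 0.02² + 0.04² = 0.1600 + 0.0004 + 0.0049 + 0.1444 + 0.0049 + 0.0004 + 0.0016 = 0.3166
B_C = 1 / 0.3166 = 3.1586
Σp_Aᵢ² = 0.31² + 0.02² + 0.16² + 0.16² + 0.04² + 0.29² + 0.02² = 0.0961 + 0.0004 + 0.0256 + 0.0256 + 0.0016 + 0.0841 + 0.0004 = 0.2338
B_A = 1 / 0.2338 = 4.2772
Ranking by B (broadest → narrowest): Species B (6.17) > Species A (4.28) > Species C (3.16)

Species B > Species A > Species C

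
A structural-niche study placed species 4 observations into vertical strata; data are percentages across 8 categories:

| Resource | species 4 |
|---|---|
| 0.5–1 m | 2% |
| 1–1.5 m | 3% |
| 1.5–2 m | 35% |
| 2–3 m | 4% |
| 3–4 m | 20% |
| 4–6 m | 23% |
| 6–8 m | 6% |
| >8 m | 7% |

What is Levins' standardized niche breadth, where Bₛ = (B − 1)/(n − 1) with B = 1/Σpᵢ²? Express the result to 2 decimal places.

Convert percentages to proportions (divide by 100).
Σpᵢ² = 0.02² + 0.03² + 0.35² + 0.04² + 0.20² + 0.23² + 0.06² + 0.07² = 0.0004 + 0.0009 + 0.1225 + 0.0016 + 0.0400 + 0.0529 + 0.0036 + 0.0049 = 0.2268
B = 1 / 0.2268 = 4.4092
Bₛ = (B − 1)/(n − 1) = (4.4092 − 1)/(8 − 1) = 3.4092/7 = 0.4870

0.49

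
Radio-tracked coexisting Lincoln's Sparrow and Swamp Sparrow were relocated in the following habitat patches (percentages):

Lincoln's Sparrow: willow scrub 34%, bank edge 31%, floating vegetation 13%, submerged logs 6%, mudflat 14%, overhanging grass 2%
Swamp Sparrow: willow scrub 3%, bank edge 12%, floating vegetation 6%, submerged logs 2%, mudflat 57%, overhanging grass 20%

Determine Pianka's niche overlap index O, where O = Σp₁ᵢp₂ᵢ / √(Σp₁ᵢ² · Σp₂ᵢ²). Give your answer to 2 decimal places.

Convert percentages to proportions (divide by 100).
Σ p₁ᵢp₂ᵢ = 0.0102 + 0.0372 + 0.0078 + 0.0012 + 0.0798 + 0.0040 = 0.1402
Σp_1ᵢ² = 0.34² + 0.31² + 0.13² + 0.06² + 0.14² + 0.02² = 0.1156 + 0.0961 + 0.0169 + 0.0036 + 0.0196 + 0.0004 = 0.2522
Σp_2ᵢ² = 0.03² + 0.12² + 0.06² + 0.02² + 0.57² + 0.20² = 0.0009 + 0.0144 + 0.0036 + 0.0004 + 0.3249 + 0.0400 = 0.3842
O = 0.1402 / √(0.2522 × 0.3842) = 0.1402 / 0.31128 = 0.4504

0.45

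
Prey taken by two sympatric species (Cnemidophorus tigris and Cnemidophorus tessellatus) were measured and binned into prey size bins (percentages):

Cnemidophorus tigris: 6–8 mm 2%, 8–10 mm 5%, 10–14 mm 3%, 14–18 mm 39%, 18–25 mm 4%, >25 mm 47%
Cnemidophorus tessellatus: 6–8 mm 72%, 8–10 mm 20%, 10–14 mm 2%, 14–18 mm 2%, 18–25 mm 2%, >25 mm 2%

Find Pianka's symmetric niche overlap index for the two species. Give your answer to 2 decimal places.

Convert percentages to proportions (divide by 100).
Σ p₁ᵢp₂ᵢ = 0.0144 + 0.0100 + 0.0006 + 0.0078 + 0.0008 + 0.0094 = 0.0430
Σp_1ᵢ² = 0.02² + 0.05² + 0.03² + 0.39² + 0.04² + 0.47² = 0.0004 + 0.0025 + 0.0009 + 0.1521 + 0.0016 + 0.2209 = 0.3784
Σp_2ᵢ² = 0.72² + 0.20² + 0.02² + 0.02² + 0.02² + 0.02² = 0.5184 + 0.0400 + 0.0004 + 0.0004 + 0.0004 + 0.0004 = 0.5600
O = 0.0430 / √(0.3784 × 0.5600) = 0.0430 / 0.46033 = 0.0934

0.09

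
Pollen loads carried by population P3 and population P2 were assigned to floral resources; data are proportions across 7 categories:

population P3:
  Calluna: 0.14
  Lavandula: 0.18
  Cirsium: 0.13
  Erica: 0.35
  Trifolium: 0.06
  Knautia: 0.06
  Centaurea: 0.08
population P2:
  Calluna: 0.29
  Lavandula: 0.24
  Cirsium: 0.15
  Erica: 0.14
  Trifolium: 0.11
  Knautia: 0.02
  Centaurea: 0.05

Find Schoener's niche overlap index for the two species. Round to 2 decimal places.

Σ|p₁ᵢ − p₂ᵢ| = 0.15 + 0.06 + 0.02 + 0.21 + 0.05 + 0.04 + 0.03 = 0.56
D = 1 − ½ × 0.56 = 1 − 0.280 = 0.7200

0.72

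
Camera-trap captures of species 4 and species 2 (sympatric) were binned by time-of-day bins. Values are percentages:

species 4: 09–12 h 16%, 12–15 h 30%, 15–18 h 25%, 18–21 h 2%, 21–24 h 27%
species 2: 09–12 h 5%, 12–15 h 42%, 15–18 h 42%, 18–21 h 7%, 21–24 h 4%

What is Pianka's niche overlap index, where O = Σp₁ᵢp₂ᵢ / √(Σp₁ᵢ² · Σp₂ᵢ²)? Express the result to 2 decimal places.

Convert percentages to proportions (divide by 100).
Σ p₁ᵢp₂ᵢ = 0.0080 + 0.1260 + 0.1050 + 0.0014 + 0.0108 = 0.2512
Σp_1ᵢ² = 0.16² + 0.30² + 0.25² + 0.02² + 0.27² = 0.0256 + 0.0900 + 0.0625 + 0.0004 + 0.0729 = 0.2514
Σp_2ᵢ² = 0.05² + 0.42² + 0.42² + 0.07² + 0.04² = 0.0025 + 0.1764 + 0.1764 + 0.0049 + 0.0016 = 0.3618
O = 0.2512 / √(0.2514 × 0.3618) = 0.2512 / 0.30159 = 0.8329

0.83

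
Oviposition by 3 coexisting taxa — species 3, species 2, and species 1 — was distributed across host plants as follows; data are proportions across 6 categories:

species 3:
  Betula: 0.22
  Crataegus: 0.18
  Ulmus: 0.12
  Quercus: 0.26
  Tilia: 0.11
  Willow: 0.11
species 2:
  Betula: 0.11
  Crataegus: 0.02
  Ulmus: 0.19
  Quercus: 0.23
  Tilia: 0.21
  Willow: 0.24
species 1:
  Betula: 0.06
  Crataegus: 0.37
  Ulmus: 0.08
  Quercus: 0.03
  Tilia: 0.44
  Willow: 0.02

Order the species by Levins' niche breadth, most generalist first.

species 3 > species 2 > species 1

Σp_3ᵢ² = 0.22² + 0.18² + 0.12² + 0.26² + 0.11² + 0.11² = 0.0484 + 0.0324 + 0.0144 + 0.0676 + 0.0121 + 0.0121 = 0.1870
B_3 = 1 / 0.1870 = 5.3476
Σp_2ᵢ² = 0.11² + 0.02² + 0.19² + 0.23² + 0.21² + 0.24² = 0.0121 + 0.0004 + 0.0361 + 0.0529 + 0.0441 + 0.0576 = 0.2032
B_2 = 1 / 0.2032 = 4.9213
Σp_1ᵢ² = 0.06² + 0.37² + 0.08² + 0.03² + 0.44² + 0.02² = 0.0036 + 0.1369 + 0.0064 + 0.0009 + 0.1936 + 0.0004 = 0.3418
B_1 = 1 / 0.3418 = 2.9257
Ranking by B (broadest → narrowest): species 3 (5.35) > species 2 (4.92) > species 1 (2.93)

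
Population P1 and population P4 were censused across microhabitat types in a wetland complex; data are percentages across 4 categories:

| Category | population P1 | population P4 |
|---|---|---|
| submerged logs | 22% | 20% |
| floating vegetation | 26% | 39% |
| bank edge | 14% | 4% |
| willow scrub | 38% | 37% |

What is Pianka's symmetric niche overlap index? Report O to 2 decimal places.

Convert percentages to proportions (divide by 100).
Σ p₁ᵢp₂ᵢ = 0.0440 + 0.1014 + 0.0056 + 0.1406 = 0.2916
Σp_1ᵢ² = 0.22² + 0.26² + 0.14² + 0.38² = 0.0484 + 0.0676 + 0.0196 + 0.1444 = 0.2800
Σp_2ᵢ² = 0.20² + 0.39² + 0.04² + 0.37² = 0.0400 + 0.1521 + 0.0016 + 0.1369 = 0.3306
O = 0.2916 / √(0.2800 × 0.3306) = 0.2916 / 0.30425 = 0.9584

0.96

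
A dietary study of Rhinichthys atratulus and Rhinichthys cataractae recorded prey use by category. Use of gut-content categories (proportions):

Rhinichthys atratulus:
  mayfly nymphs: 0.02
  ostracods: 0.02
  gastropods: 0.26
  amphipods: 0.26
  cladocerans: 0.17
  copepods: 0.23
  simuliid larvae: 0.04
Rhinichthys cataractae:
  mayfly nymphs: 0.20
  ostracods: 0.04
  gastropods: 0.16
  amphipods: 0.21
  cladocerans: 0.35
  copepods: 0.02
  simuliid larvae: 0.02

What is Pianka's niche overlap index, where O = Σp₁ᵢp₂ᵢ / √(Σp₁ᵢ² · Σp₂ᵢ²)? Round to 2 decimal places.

Σ p₁ᵢp₂ᵢ = 0.0040 + 0.0008 + 0.0416 + 0.0546 + 0.0595 + 0.0046 + 0.0008 = 0.1659
Σp_1ᵢ² = 0.02² + 0.02² + 0.26² + 0.26² + 0.17² + 0.23² + 0.04² = 0.0004 + 0.0004 + 0.0676 + 0.0676 + 0.0289 + 0.0529 + 0.0016 = 0.2194
Σp_2ᵢ² = 0.20² + 0.04² + 0.16² + 0.21² + 0.35² + 0.02² + 0.02² = 0.0400 + 0.0016 + 0.0256 + 0.0441 + 0.1225 + 0.0004 + 0.0004 = 0.2346
O = 0.1659 / √(0.2194 × 0.2346) = 0.1659 / 0.22687 = 0.7313

0.73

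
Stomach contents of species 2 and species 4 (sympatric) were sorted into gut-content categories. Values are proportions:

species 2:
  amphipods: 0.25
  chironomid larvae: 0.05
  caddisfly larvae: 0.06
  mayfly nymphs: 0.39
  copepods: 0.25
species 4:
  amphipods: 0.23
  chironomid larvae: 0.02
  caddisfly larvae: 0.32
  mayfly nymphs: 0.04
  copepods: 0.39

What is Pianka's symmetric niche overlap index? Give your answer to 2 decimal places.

Σ p₁ᵢp₂ᵢ = 0.0575 + 0.0010 + 0.0192 + 0.0156 + 0.0975 = 0.1908
Σp_1ᵢ² = 0.25² + 0.05² + 0.06² + 0.39² + 0.25² = 0.0625 + 0.0025 + 0.0036 + 0.1521 + 0.0625 = 0.2832
Σp_2ᵢ² = 0.23² + 0.02² + 0.32² + 0.04² + 0.39² = 0.0529 + 0.0004 + 0.1024 + 0.0016 + 0.1521 = 0.3094
O = 0.1908 / √(0.2832 × 0.3094) = 0.1908 / 0.29601 = 0.6446

0.64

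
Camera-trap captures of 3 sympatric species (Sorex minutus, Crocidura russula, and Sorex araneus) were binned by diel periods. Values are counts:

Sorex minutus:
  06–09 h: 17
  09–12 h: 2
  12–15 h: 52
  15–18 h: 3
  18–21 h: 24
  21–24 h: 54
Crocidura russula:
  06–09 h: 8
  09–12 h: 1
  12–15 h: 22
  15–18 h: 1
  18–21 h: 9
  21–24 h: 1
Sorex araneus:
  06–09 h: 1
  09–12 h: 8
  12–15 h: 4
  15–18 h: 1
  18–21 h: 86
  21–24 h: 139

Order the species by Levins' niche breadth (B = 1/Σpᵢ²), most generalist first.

Proportions for Sorex minutus (n=152): 17/152=0.1118, 2/152=0.0132, 52/152=0.3421, 3/152=0.0197, 24/152=0.1579, 54/152=0.3553
Proportions for Crocidura russula (n=42): 8/42=0.1905, 1/42=0.0238, 22/42=0.5238, 1/42=0.0238, 9/42=0.2143, 1/42=0.0238
Proportions for Sorex araneus (n=239): 1/239=0.0042, 8/239=0.0335, 4/239=0.0167, 1/239=0.0042, 86/239=0.3598, 139/239=0.5816
Σp_minuᵢ² = 0.1118² + 0.0132² + 0.3421² + 0.0197² + 0.1579² + 0.3553² = 0.012499 + 0.000174 + 0.117032 + 0.000388 + 0.024932 + 0.126238 = 0.281263
B_minu = 1 / 0.281263 = 3.5554
Σp_russᵢ² = 0.1905² + 0.0238² + 0.5238² + 0.0238² + 0.2143² + 0.0238² = 0.036290 + 0.000566 + 0.274366 + 0.000566 + 0.045924 + 0.000566 = 0.358278
B_russ = 1 / 0.358278 = 2.7911
Σp_aranᵢ² = 0.0042² + 0.0335² + 0.0167² + 0.0042² + 0.3598² + 0.5816² = 0.000018 + 0.001122 + 0.000279 + 0.000018 + 0.129456 + 0.338259 = 0.469152
B_aran = 1 / 0.469152 = 2.1315
Ranking by B (broadest → narrowest): Sorex minutus (3.56) > Crocidura russula (2.79) > Sorex araneus (2.13)

Sorex minutus > Crocidura russula > Sorex araneus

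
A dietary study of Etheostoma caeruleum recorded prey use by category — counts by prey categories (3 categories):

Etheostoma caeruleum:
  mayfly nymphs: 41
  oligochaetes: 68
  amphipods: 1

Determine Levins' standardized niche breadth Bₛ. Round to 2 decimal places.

Proportions for Etheostoma caeruleum (n=110): 41/110=0.3727, 68/110=0.6182, 1/110=0.0091
Σpᵢ² = 0.3727² + 0.6182² + 0.0091² = 0.138905 + 0.382171 + 0.000083 = 0.521159
B = 1 / 0.521159 = 1.9188
Bₛ = (B − 1)/(n − 1) = (1.9188 − 1)/(3 − 1) = 0.9188/2 = 0.4594

0.46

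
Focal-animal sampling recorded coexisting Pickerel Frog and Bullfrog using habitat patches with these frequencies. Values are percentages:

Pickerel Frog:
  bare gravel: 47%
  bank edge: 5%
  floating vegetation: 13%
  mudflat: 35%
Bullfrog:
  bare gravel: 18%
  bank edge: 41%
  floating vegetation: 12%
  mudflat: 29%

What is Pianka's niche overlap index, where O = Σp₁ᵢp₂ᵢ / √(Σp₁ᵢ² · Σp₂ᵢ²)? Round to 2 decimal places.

Convert percentages to proportions (divide by 100).
Σ p₁ᵢp₂ᵢ = 0.0846 + 0.0205 + 0.0156 + 0.1015 = 0.2222
Σp_1ᵢ² = 0.47² + 0.05² + 0.13² + 0.35² = 0.2209 + 0.0025 + 0.0169 + 0.1225 = 0.3628
Σp_2ᵢ² = 0.18² + 0.41² + 0.12² + 0.29² = 0.0324 + 0.1681 + 0.0144 + 0.0841 = 0.2990
O = 0.2222 / √(0.3628 × 0.2990) = 0.2222 / 0.32936 = 0.6746

0.67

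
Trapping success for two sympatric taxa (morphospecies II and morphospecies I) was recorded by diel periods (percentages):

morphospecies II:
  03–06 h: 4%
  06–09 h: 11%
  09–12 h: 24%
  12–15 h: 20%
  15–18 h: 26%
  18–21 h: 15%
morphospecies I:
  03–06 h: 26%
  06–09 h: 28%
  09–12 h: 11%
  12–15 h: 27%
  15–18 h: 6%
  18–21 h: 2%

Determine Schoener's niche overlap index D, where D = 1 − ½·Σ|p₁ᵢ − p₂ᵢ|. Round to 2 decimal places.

Convert percentages to proportions (divide by 100).
Σ|p₁ᵢ − p₂ᵢ| = 0.22 + 0.17 + 0.13 + 0.07 + 0.20 + 0.13 = 0.92
D = 1 − ½ × 0.92 = 1 − 0.460 = 0.5400

0.54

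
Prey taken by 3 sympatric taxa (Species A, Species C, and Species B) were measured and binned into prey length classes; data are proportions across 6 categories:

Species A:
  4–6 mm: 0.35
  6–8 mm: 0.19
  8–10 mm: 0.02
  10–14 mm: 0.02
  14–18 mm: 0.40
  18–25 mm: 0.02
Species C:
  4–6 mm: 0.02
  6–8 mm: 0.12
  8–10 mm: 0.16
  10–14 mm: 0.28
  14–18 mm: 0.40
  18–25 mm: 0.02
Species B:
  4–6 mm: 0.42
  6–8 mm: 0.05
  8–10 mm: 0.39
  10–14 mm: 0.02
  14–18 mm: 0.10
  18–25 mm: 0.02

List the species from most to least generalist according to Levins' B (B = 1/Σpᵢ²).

Σp_Aᵢ² = 0.35² + 0.19² + 0.02² + 0.02² + 0.40² + 0.02² = 0.1225 + 0.0361 + 0.0004 + 0.0004 + 0.1600 + 0.0004 = 0.3198
B_A = 1 / 0.3198 = 3.1270
Σp_Cᵢ² = 0.02² + 0.12² + 0.16² + 0.28² + 0.40² + 0.02² = 0.0004 + 0.0144 + 0.0256 + 0.0784 + 0.1600 + 0.0004 = 0.2792
B_C = 1 / 0.2792 = 3.5817
Σp_Bᵢ² = 0.42² + 0.05² + 0.39² + 0.02² + 0.10² + 0.02² = 0.1764 + 0.0025 + 0.1521 + 0.0004 + 0.0100 + 0.0004 = 0.3418
B_B = 1 / 0.3418 = 2.9257
Ranking by B (broadest → narrowest): Species C (3.58) > Species A (3.13) > Species B (2.93)

Species C > Species A > Species B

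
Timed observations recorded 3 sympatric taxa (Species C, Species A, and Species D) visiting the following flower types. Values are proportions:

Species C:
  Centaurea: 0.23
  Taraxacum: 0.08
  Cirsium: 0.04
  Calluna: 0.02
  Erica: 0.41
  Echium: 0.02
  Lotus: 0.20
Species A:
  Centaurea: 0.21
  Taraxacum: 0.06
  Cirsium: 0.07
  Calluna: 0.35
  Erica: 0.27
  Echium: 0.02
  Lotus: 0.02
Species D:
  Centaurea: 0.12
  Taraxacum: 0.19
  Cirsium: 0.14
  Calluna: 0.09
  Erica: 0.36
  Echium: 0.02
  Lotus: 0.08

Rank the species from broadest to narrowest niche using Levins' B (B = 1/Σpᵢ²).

Σp_Cᵢ² = 0.23² + 0.08² + 0.04² + 0.02² + 0.41² + 0.02² + 0.20² = 0.0529 + 0.0064 + 0.0016 + 0.0004 + 0.1681 + 0.0004 + 0.0400 = 0.2698
B_C = 1 / 0.2698 = 3.7064
Σp_Aᵢ² = 0.21² + 0.06² + 0.07² + 0.35² + 0.27² + 0.02² + 0.02² = 0.0441 + 0.0036 + 0.0049 + 0.1225 + 0.0729 + 0.0004 + 0.0004 = 0.2488
B_A = 1 / 0.2488 = 4.0193
Σp_Dᵢ² = 0.12² + 0.19² + 0.14² + 0.09² + 0.36² + 0.02² + 0.08² = 0.0144 + 0.0361 + 0.0196 + 0.0081 + 0.1296 + 0.0004 + 0.0064 = 0.2146
B_D = 1 / 0.2146 = 4.6598
Ranking by B (broadest → narrowest): Species D (4.66) > Species A (4.02) > Species C (3.71)

Species D > Species A > Species C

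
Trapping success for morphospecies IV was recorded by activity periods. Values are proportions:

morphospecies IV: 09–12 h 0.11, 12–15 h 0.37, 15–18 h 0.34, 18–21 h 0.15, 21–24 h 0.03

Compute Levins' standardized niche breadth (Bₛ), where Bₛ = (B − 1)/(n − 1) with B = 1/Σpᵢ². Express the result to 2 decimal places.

0.62

Σpᵢ² = 0.11² + 0.37² + 0.34² + 0.15² + 0.03² = 0.0121 + 0.1369 + 0.1156 + 0.0225 + 0.0009 = 0.2880
B = 1 / 0.2880 = 3.4722
Bₛ = (B − 1)/(n − 1) = (3.4722 − 1)/(5 − 1) = 2.4722/4 = 0.6181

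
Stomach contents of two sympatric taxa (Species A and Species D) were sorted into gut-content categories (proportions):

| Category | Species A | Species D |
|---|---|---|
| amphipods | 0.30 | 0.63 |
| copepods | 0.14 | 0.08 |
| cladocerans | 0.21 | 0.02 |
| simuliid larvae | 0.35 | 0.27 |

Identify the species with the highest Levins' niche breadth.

Σp_Aᵢ² = 0.30² + 0.14² + 0.21² + 0.35² = 0.0900 + 0.0196 + 0.0441 + 0.1225 = 0.2762
B_A = 1 / 0.2762 = 3.6206
Σp_Dᵢ² = 0.63² + 0.08² + 0.02² + 0.27² = 0.3969 + 0.0064 + 0.0004 + 0.0729 = 0.4766
B_D = 1 / 0.4766 = 2.0982
Highest B → broadest niche (most generalist): Species A (B = 3.62).

Species A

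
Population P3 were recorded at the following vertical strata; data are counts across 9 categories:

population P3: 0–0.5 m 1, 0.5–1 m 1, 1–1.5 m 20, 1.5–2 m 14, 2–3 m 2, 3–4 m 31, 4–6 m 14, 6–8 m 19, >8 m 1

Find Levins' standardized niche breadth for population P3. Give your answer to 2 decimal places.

Proportions for population P3 (n=103): 1/103=0.0097, 1/103=0.0097, 20/103=0.1942, 14/103=0.1359, 2/103=0.0194, 31/103=0.3010, 14/103=0.1359, 19/103=0.1845, 1/103=0.0097
Σpᵢ² = 0.0097² + 0.0097² + 0.1942² + 0.1359² + 0.0194² + 0.3010² + 0.1359² + 0.1845² + 0.0097² = 0.000094 + 0.000094 + 0.037714 + 0.018469 + 0.000376 + 0.090601 + 0.018469 + 0.034040 + 0.000094 = 0.199951
B = 1 / 0.199951 = 5.0012
Bₛ = (B − 1)/(n − 1) = (5.0012 − 1)/(9 − 1) = 4.0012/8 = 0.5002

0.50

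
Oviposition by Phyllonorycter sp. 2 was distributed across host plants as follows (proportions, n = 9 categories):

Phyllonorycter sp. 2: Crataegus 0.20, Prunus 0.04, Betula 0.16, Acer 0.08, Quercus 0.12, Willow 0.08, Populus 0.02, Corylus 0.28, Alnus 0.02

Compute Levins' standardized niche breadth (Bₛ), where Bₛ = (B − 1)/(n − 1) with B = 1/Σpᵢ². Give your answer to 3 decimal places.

Σpᵢ² = 0.20² + 0.04² + 0.16² + 0.08² + 0.12² + 0.08² + 0.02² + 0.28² + 0.02² = 0.0400 + 0.0016 + 0.0256 + 0.0064 + 0.0144 + 0.0064 + 0.0004 + 0.0784 + 0.0004 = 0.1736
B = 1 / 0.1736 = 5.76037
Bₛ = (B − 1)/(n − 1) = (5.76037 − 1)/(9 − 1) = 4.76037/8 = 0.59505

0.595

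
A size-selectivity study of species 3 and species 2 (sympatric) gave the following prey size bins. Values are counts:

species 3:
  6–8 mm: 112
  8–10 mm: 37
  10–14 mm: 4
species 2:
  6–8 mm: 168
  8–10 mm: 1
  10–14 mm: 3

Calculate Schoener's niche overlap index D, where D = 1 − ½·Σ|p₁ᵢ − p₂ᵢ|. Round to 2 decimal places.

0.76

Proportions for species 3 (n=153): 112/153=0.7320, 37/153=0.2418, 4/153=0.0261
Proportions for species 2 (n=172): 168/172=0.9767, 1/172=0.0058, 3/172=0.0174
Σ|p₁ᵢ − p₂ᵢ| = 0.2447 + 0.2360 + 0.0087 = 0.4894
D = 1 − ½ × 0.4894 = 1 − 0.24470 = 0.75530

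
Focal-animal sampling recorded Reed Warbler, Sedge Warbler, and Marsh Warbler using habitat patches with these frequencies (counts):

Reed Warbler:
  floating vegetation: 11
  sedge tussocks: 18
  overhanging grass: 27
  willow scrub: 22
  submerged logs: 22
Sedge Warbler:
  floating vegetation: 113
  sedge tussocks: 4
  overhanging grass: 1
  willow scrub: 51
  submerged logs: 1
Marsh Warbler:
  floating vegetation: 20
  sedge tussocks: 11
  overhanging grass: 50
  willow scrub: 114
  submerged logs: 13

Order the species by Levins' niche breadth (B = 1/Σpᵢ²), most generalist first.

Reed Warbler > Marsh Warbler > Sedge Warbler

Proportions for Reed Warbler (n=100): 11/100=0.1100, 18/100=0.1800, 27/100=0.2700, 22/100=0.2200, 22/100=0.2200
Proportions for Sedge Warbler (n=170): 113/170=0.6647, 4/170=0.0235, 1/170=0.0059, 51/170=0.3000, 1/170=0.0059
Proportions for Marsh Warbler (n=208): 20/208=0.0962, 11/208=0.0529, 50/208=0.2404, 114/208=0.5481, 13/208=0.0625
Σp_Reedᵢ² = 0.1100² + 0.1800² + 0.2700² + 0.2200² + 0.2200² = 0.012100 + 0.032400 + 0.072900 + 0.048400 + 0.048400 = 0.214200
B_Reed = 1 / 0.214200 = 4.6685
Σp_Sedgᵢ² = 0.6647² + 0.0235² + 0.0059² + 0.3000² + 0.0059² = 0.441826 + 0.000552 + 0.000035 + 0.090000 + 0.000035 = 0.532448
B_Sedg = 1 / 0.532448 = 1.8781
Σp_Marsᵢ² = 0.0962² + 0.0529² + 0.2404² + 0.5481² + 0.0625² = 0.009254 + 0.002798 + 0.057792 + 0.300414 + 0.003906 = 0.374164
B_Mars = 1 / 0.374164 = 2.6726
Ranking by B (broadest → narrowest): Reed Warbler (4.67) > Marsh Warbler (2.67) > Sedge Warbler (1.88)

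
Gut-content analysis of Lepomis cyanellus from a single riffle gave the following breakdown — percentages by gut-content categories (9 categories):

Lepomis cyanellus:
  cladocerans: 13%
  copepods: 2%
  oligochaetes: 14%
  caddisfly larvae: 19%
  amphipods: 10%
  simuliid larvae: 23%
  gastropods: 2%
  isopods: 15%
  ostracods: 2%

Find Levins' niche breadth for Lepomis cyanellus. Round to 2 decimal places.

Convert percentages to proportions (divide by 100).
Σpᵢ² = 0.13² + 0.02² + 0.14² + 0.19² + 0.10² + 0.23² + 0.02² + 0.15² + 0.02² = 0.0169 + 0.0004 + 0.0196 + 0.0361 + 0.0100 + 0.0529 + 0.0004 + 0.0225 + 0.0004 = 0.1592
B = 1 / 0.1592 = 6.2814

6.28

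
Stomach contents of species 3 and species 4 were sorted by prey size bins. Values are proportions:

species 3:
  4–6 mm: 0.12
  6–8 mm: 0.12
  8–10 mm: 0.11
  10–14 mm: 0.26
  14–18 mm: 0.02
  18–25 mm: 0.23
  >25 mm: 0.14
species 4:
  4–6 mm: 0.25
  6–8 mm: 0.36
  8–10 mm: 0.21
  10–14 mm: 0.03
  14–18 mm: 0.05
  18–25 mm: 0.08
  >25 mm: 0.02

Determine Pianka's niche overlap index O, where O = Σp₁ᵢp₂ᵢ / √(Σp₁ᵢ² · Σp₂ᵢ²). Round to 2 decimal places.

Σ p₁ᵢp₂ᵢ = 0.0300 + 0.0432 + 0.0231 + 0.0078 + 0.0010 + 0.0184 + 0.0028 = 0.1263
Σp_1ᵢ² = 0.12² + 0.12² + 0.11² + 0.26² + 0.02² + 0.23² + 0.14² = 0.0144 + 0.0144 + 0.0121 + 0.0676 + 0.0004 + 0.0529 + 0.0196 = 0.1814
Σp_2ᵢ² = 0.25² + 0.36² + 0.21² + 0.03² + 0.05² + 0.08² + 0.02² = 0.0625 + 0.1296 + 0.0441 + 0.0009 + 0.0025 + 0.0064 + 0.0004 = 0.2464
O = 0.1263 / √(0.1814 × 0.2464) = 0.1263 / 0.21142 = 0.5974

0.60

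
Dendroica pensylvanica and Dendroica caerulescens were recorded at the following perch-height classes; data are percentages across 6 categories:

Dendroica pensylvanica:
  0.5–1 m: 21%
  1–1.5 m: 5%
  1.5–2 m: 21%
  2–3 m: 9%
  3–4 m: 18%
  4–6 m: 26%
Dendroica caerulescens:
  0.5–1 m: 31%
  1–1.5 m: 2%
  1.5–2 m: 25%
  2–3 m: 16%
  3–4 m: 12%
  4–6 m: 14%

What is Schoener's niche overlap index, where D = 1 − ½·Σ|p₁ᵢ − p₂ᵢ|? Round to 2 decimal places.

Convert percentages to proportions (divide by 100).
Σ|p₁ᵢ − p₂ᵢ| = 0.10 + 0.03 + 0.04 + 0.07 + 0.06 + 0.12 = 0.42
D = 1 − ½ × 0.42 = 1 − 0.210 = 0.7900

0.79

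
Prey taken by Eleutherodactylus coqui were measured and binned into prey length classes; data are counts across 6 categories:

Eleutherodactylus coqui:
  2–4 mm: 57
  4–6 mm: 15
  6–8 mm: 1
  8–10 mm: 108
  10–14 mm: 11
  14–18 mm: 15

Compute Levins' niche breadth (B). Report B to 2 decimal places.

2.77

Proportions for Eleutherodactylus coqui (n=207): 57/207=0.2754, 15/207=0.0725, 1/207=0.0048, 108/207=0.5217, 11/207=0.0531, 15/207=0.0725
Σpᵢ² = 0.2754² + 0.0725² + 0.0048² + 0.5217² + 0.0531² + 0.0725² = 0.075845 + 0.005256 + 0.000023 + 0.272171 + 0.002820 + 0.005256 = 0.361371
B = 1 / 0.361371 = 2.7672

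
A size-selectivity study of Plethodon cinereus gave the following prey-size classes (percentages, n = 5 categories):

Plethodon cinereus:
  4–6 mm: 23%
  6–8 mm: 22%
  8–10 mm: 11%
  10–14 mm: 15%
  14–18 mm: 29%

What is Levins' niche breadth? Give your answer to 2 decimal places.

4.55

Convert percentages to proportions (divide by 100).
Σpᵢ² = 0.23² + 0.22² + 0.11² + 0.15² + 0.29² = 0.0529 + 0.0484 + 0.0121 + 0.0225 + 0.0841 = 0.2200
B = 1 / 0.2200 = 4.5455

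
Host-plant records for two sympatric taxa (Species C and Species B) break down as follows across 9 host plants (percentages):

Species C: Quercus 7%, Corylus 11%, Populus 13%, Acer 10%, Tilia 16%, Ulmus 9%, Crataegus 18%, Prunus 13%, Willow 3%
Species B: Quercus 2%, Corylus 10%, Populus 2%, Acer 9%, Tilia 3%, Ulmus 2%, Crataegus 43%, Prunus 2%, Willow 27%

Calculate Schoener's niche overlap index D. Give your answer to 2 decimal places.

Convert percentages to proportions (divide by 100).
Σ|p₁ᵢ − p₂ᵢ| = 0.05 + 0.01 + 0.11 + 0.01 + 0.13 + 0.07 + 0.25 + 0.11 + 0.24 = 0.98
D = 1 − ½ × 0.98 = 1 − 0.490 = 0.5100

0.51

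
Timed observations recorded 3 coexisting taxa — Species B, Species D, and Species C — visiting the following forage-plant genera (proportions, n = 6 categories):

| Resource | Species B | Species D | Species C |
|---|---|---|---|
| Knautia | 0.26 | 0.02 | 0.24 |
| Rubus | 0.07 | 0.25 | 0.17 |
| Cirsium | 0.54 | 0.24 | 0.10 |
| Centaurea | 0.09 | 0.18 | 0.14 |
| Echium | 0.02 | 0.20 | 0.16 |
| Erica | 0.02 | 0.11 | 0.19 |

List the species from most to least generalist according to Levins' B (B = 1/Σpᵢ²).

Species C > Species D > Species B

Σp_Bᵢ² = 0.26² + 0.07² + 0.54² + 0.09² + 0.02² + 0.02² = 0.0676 + 0.0049 + 0.2916 + 0.0081 + 0.0004 + 0.0004 = 0.3730
B_B = 1 / 0.3730 = 2.6810
Σp_Dᵢ² = 0.02² + 0.25² + 0.24² + 0.18² + 0.20² + 0.11² = 0.0004 + 0.0625 + 0.0576 + 0.0324 + 0.0400 + 0.0121 = 0.2050
B_D = 1 / 0.2050 = 4.8780
Σp_Cᵢ² = 0.24² + 0.17² + 0.10² + 0.14² + 0.16² + 0.19² = 0.0576 + 0.0289 + 0.0100 + 0.0196 + 0.0256 + 0.0361 = 0.1778
B_C = 1 / 0.1778 = 5.6243
Ranking by B (broadest → narrowest): Species C (5.62) > Species D (4.88) > Species B (2.68)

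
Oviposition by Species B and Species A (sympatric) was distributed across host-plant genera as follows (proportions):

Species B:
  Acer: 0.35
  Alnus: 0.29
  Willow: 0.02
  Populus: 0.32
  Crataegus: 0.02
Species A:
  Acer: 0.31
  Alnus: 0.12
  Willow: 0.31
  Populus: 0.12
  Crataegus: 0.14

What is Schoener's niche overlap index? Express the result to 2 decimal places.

Σ|p₁ᵢ − p₂ᵢ| = 0.04 + 0.17 + 0.29 + 0.20 + 0.12 = 0.82
D = 1 − ½ × 0.82 = 1 − 0.410 = 0.5900

0.59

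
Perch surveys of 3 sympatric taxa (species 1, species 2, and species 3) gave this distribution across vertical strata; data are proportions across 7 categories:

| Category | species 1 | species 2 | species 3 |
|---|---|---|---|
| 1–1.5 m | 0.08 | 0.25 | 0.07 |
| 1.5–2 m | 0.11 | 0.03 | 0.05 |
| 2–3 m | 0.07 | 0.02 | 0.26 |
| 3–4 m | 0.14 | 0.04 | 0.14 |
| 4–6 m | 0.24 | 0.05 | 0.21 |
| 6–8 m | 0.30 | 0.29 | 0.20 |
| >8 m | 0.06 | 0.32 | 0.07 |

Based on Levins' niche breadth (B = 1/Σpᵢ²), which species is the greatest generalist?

species 3

Σp_1ᵢ² = 0.08² + 0.11² + 0.07² + 0.14² + 0.24² + 0.30² + 0.06² = 0.0064 + 0.0121 + 0.0049 + 0.0196 + 0.0576 + 0.0900 + 0.0036 = 0.1942
B_1 = 1 / 0.1942 = 5.1493
Σp_2ᵢ² = 0.25² + 0.03² + 0.02² + 0.04² + 0.05² + 0.29² + 0.32² = 0.0625 + 0.0009 + 0.0004 + 0.0016 + 0.0025 + 0.0841 + 0.1024 = 0.2544
B_2 = 1 / 0.2544 = 3.9308
Σp_3ᵢ² = 0.07² + 0.05² + 0.26² + 0.14² + 0.21² + 0.20² + 0.07² = 0.0049 + 0.0025 + 0.0676 + 0.0196 + 0.0441 + 0.0400 + 0.0049 = 0.1836
B_3 = 1 / 0.1836 = 5.4466
Highest B → broadest niche (most generalist): species 3 (B = 5.45).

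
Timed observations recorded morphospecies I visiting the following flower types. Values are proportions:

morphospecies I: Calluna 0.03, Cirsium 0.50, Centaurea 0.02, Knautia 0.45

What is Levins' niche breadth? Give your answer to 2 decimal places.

2.20

Σpᵢ² = 0.03² + 0.50² + 0.02² + 0.45² = 0.0009 + 0.2500 + 0.0004 + 0.2025 = 0.4538
B = 1 / 0.4538 = 2.2036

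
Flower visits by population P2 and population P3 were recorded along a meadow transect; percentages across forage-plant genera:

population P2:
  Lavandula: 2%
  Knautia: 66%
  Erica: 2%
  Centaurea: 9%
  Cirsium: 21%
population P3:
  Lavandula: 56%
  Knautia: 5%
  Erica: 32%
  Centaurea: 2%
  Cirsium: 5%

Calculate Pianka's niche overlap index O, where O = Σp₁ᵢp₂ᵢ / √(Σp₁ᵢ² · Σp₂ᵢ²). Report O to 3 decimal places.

Convert percentages to proportions (divide by 100).
Σ p₁ᵢp₂ᵢ = 0.0112 + 0.0330 + 0.0064 + 0.0018 + 0.0105 = 0.0629
Σp_1ᵢ² = 0.02² + 0.66² + 0.02² + 0.09² + 0.21² = 0.0004 + 0.4356 + 0.0004 + 0.0081 + 0.0441 = 0.4886
Σp_2ᵢ² = 0.56² + 0.05² + 0.32² + 0.02² + 0.05² = 0.3136 + 0.0025 + 0.1024 + 0.0004 + 0.0025 = 0.4214
O = 0.0629 / √(0.4886 × 0.4214) = 0.0629 / 0.453758 = 0.13862

0.139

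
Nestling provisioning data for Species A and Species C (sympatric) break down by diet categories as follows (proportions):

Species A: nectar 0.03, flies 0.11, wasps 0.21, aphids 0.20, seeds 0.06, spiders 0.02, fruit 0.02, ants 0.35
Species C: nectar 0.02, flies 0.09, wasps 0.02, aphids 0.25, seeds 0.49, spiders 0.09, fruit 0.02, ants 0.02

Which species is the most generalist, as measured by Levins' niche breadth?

Σp_Aᵢ² = 0.03² + 0.11² + 0.21² + 0.20² + 0.06² + 0.02² + 0.02² + 0.35² = 0.0009 + 0.0121 + 0.0441 + 0.0400 + 0.0036 + 0.0004 + 0.0004 + 0.1225 = 0.2240
B_A = 1 / 0.2240 = 4.4643
Σp_Cᵢ² = 0.02² + 0.09² + 0.02² + 0.25² + 0.49² + 0.09² + 0.02² + 0.02² = 0.0004 + 0.0081 + 0.0004 + 0.0625 + 0.2401 + 0.0081 + 0.0004 + 0.0004 = 0.3204
B_C = 1 / 0.3204 = 3.1211
Highest B → broadest niche (most generalist): Species A (B = 4.46).

Species A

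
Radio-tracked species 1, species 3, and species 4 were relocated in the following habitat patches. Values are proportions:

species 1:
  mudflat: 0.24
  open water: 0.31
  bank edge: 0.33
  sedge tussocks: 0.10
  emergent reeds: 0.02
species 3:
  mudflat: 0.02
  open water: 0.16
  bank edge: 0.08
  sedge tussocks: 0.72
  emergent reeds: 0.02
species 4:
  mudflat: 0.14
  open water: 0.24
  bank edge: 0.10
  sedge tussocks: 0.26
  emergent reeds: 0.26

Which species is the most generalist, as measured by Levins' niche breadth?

Σp_1ᵢ² = 0.24² + 0.31² + 0.33² + 0.10² + 0.02² = 0.0576 + 0.0961 + 0.1089 + 0.0100 + 0.0004 = 0.2730
B_1 = 1 / 0.2730 = 3.6630
Σp_3ᵢ² = 0.02² + 0.16² + 0.08² + 0.72² + 0.02² = 0.0004 + 0.0256 + 0.0064 + 0.5184 + 0.0004 = 0.5512
B_3 = 1 / 0.5512 = 1.8142
Σp_4ᵢ² = 0.14² + 0.24² + 0.10² + 0.26² + 0.26² = 0.0196 + 0.0576 + 0.0100 + 0.0676 + 0.0676 = 0.2224
B_4 = 1 / 0.2224 = 4.4964
Highest B → broadest niche (most generalist): species 4 (B = 4.50).

species 4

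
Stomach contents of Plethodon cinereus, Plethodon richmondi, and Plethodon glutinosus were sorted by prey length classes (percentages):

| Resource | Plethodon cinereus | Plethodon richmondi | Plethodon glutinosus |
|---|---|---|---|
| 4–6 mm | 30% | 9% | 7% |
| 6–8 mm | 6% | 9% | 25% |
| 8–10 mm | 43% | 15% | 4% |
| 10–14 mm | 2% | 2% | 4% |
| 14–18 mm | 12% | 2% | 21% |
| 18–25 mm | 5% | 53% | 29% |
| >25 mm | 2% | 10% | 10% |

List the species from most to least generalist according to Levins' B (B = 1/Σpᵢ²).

Convert percentages to proportions (divide by 100).
Σp_cineᵢ² = 0.30² + 0.06² + 0.43² + 0.02² + 0.12² + 0.05² + 0.02² = 0.0900 + 0.0036 + 0.1849 + 0.0004 + 0.0144 + 0.0025 + 0.0004 = 0.2962
B_cine = 1 / 0.2962 = 3.3761
Σp_richᵢ² = 0.09² + 0.09² + 0.15² + 0.02² + 0.02² + 0.53² + 0.10² = 0.0081 + 0.0081 + 0.0225 + 0.0004 + 0.0004 + 0.2809 + 0.0100 = 0.3304
B_rich = 1 / 0.3304 = 3.0266
Σp_glutᵢ² = 0.07² + 0.25² + 0.04² + 0.04² + 0.21² + 0.29² + 0.10² = 0.0049 + 0.0625 + 0.0016 + 0.0016 + 0.0441 + 0.0841 + 0.0100 = 0.2088
B_glut = 1 / 0.2088 = 4.7893
Ranking by B (broadest → narrowest): Plethodon glutinosus (4.79) > Plethodon cinereus (3.38) > Plethodon richmondi (3.03)

Plethodon glutinosus > Plethodon cinereus > Plethodon richmondi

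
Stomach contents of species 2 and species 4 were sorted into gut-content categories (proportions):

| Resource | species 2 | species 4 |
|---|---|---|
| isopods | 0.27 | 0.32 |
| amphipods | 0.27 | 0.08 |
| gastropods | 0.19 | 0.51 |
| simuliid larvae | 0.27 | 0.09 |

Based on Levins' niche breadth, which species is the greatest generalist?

species 2

Σp_2ᵢ² = 0.27² + 0.27² + 0.19² + 0.27² = 0.0729 + 0.0729 + 0.0361 + 0.0729 = 0.2548
B_2 = 1 / 0.2548 = 3.9246
Σp_4ᵢ² = 0.32² + 0.08² + 0.51² + 0.09² = 0.1024 + 0.0064 + 0.2601 + 0.0081 = 0.3770
B_4 = 1 / 0.3770 = 2.6525
Highest B → broadest niche (most generalist): species 2 (B = 3.92).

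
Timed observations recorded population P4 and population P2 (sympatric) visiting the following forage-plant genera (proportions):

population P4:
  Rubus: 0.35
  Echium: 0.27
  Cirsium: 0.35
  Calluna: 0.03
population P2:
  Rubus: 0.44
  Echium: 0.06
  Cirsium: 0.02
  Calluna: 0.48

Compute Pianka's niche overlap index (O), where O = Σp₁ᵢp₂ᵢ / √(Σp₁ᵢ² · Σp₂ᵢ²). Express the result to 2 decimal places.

0.52

Σ p₁ᵢp₂ᵢ = 0.1540 + 0.0162 + 0.0070 + 0.0144 = 0.1916
Σp_1ᵢ² = 0.35² + 0.27² + 0.35² + 0.03² = 0.1225 + 0.0729 + 0.1225 + 0.0009 = 0.3188
Σp_2ᵢ² = 0.44² + 0.06² + 0.02² + 0.48² = 0.1936 + 0.0036 + 0.0004 + 0.2304 = 0.4280
O = 0.1916 / √(0.3188 × 0.4280) = 0.1916 / 0.36939 = 0.5187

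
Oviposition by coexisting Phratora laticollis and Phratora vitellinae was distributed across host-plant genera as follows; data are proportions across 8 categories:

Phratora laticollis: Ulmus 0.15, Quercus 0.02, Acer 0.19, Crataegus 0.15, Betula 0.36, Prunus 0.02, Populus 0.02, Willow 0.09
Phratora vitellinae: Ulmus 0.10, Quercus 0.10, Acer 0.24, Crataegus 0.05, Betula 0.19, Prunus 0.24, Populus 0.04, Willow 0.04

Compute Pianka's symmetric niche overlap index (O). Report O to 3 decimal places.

Σ p₁ᵢp₂ᵢ = 0.0150 + 0.0020 + 0.0456 + 0.0075 + 0.0684 + 0.0048 + 0.0008 + 0.0036 = 0.1477
Σp_1ᵢ² = 0.15² + 0.02² + 0.19² + 0.15² + 0.36² + 0.02² + 0.02² + 0.09² = 0.0225 + 0.0004 + 0.0361 + 0.0225 + 0.1296 + 0.0004 + 0.0004 + 0.0081 = 0.2200
Σp_2ᵢ² = 0.10² + 0.10² + 0.24² + 0.05² + 0.19² + 0.24² + 0.04² + 0.04² = 0.0100 + 0.0100 + 0.0576 + 0.0025 + 0.0361 + 0.0576 + 0.0016 + 0.0016 = 0.1770
O = 0.1477 / √(0.2200 × 0.1770) = 0.1477 / 0.197332 = 0.74848

0.748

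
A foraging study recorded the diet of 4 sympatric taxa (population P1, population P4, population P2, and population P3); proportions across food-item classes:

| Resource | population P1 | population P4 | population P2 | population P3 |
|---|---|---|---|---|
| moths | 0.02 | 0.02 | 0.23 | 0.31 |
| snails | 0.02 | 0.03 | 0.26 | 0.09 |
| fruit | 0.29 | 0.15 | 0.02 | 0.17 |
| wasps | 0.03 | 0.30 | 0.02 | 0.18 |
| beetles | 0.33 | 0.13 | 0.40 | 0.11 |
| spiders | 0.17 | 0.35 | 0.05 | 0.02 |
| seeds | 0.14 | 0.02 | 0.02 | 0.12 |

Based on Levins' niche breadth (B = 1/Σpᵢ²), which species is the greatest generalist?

population P3

Σp_P1ᵢ² = 0.02² + 0.02² + 0.29² + 0.03² + 0.33² + 0.17² + 0.14² = 0.0004 + 0.0004 + 0.0841 + 0.0009 + 0.1089 + 0.0289 + 0.0196 = 0.2432
B_P1 = 1 / 0.2432 = 4.1118
Σp_P4ᵢ² = 0.02² + 0.03² + 0.15² + 0.30² + 0.13² + 0.35² + 0.02² = 0.0004 + 0.0009 + 0.0225 + 0.0900 + 0.0169 + 0.1225 + 0.0004 = 0.2536
B_P4 = 1 / 0.2536 = 3.9432
Σp_P2ᵢ² = 0.23² + 0.26² + 0.02² + 0.02² + 0.40² + 0.05² + 0.02² = 0.0529 + 0.0676 + 0.0004 + 0.0004 + 0.1600 + 0.0025 + 0.0004 = 0.2842
B_P2 = 1 / 0.2842 = 3.5186
Σp_P3ᵢ² = 0.31² + 0.09² + 0.17² + 0.18² + 0.11² + 0.02² + 0.12² = 0.0961 + 0.0081 + 0.0289 + 0.0324 + 0.0121 + 0.0004 + 0.0144 = 0.1924
B_P3 = 1 / 0.1924 = 5.1975
Highest B → broadest niche (most generalist): population P3 (B = 5.20).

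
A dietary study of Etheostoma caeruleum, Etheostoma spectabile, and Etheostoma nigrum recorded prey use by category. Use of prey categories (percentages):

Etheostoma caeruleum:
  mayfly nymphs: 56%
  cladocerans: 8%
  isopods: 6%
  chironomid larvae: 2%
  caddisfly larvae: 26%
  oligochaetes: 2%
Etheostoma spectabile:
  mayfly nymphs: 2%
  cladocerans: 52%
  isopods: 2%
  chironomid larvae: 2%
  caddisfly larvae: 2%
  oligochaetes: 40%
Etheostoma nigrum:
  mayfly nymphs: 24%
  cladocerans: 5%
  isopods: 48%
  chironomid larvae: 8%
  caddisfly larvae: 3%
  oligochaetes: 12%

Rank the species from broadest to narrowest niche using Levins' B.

Convert percentages to proportions (divide by 100).
Σp_caerᵢ² = 0.56² + 0.08² + 0.06² + 0.02² + 0.26² + 0.02² = 0.3136 + 0.0064 + 0.0036 + 0.0004 + 0.0676 + 0.0004 = 0.3920
B_caer = 1 / 0.3920 = 2.5510
Σp_specᵢ² = 0.02² + 0.52² + 0.02² + 0.02² + 0.02² + 0.40² = 0.0004 + 0.2704 + 0.0004 + 0.0004 + 0.0004 + 0.1600 = 0.4320
B_spec = 1 / 0.4320 = 2.3148
Σp_nigrᵢ² = 0.24² + 0.05² + 0.48² + 0.08² + 0.03² + 0.12² = 0.0576 + 0.0025 + 0.2304 + 0.0064 + 0.0009 + 0.0144 = 0.3122
B_nigr = 1 / 0.3122 = 3.2031
Ranking by B (broadest → narrowest): Etheostoma nigrum (3.20) > Etheostoma caeruleum (2.55) > Etheostoma spectabile (2.31)

Etheostoma nigrum > Etheostoma caeruleum > Etheostoma spectabile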